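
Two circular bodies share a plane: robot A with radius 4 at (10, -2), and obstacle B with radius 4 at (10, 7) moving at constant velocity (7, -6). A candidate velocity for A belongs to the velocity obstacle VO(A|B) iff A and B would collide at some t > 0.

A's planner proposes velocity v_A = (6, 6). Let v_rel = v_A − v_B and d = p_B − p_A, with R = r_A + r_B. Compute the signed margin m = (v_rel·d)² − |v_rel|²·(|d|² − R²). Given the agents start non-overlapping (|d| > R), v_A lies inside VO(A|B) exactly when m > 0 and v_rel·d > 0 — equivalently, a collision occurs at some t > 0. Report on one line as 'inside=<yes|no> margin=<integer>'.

d = (0, 9),  |d|² = 81;  R = 4+4 = 8,  c = 81−8² = 17
v_rel = (-1, 12),  |v_rel|² = 145;  v_rel·d = (-1)·(0) + (12)·(9) = 108
145·t² − 216·t + 17 = 0  ⇒  m = 108² − 145·17 = 9199
m = 9199 > 0,  v_rel·d = 108 > 0  ⇒  inside

inside=yes margin=9199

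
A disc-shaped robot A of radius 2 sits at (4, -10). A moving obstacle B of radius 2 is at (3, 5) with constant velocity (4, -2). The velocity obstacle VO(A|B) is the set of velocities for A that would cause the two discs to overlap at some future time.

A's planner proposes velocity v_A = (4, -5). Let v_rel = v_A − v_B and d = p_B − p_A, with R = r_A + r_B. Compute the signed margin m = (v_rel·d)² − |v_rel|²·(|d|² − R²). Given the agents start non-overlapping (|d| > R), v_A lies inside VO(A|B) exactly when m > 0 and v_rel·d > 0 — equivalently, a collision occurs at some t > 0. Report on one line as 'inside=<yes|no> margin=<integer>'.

d = (-1, 15),  |d|² = 226;  R = 2+2 = 4,  c = 226−4² = 210
v_rel = (0, -3),  |v_rel|² = 9;  v_rel·d = (0)·(-1) + (-3)·(15) = -45
9·t² + 90·t + 210 = 0  ⇒  m = (-45)² − 9·210 = 135
m = 135 > 0,  v_rel·d = -45 < 0  ⇒  outside

inside=no margin=135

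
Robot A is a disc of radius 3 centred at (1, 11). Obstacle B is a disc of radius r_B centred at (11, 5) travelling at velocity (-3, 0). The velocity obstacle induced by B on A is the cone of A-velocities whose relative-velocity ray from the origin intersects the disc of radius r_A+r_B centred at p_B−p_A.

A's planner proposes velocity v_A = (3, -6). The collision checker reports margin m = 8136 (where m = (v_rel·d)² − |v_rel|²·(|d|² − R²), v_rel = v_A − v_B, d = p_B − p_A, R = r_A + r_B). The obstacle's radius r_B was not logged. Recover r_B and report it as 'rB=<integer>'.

m = 8136
d = (10, -6);  v_rel = (6, -6),  |v_rel|² = 72
v_rel×d = (6)·(-6) − (-6)·(10) = 24
since m = R²·72 − 24²:  R² = (576 + 8136) / 72 = 121
R = √121 = 11  ⇒  r_B = 11 − 3 = 8

rB=8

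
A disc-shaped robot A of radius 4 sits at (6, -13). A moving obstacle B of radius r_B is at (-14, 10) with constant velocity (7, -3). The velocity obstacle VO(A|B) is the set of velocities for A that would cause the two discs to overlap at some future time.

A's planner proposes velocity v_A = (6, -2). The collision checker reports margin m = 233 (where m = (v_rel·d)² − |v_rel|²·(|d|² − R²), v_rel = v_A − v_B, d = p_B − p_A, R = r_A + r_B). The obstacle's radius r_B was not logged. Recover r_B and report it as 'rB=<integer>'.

m = 233
d = (-20, 23);  v_rel = (-1, 1),  |v_rel|² = 2
v_rel×d = (-1)·(23) − (1)·(-20) = -3
since m = R²·2 − (-3)²:  R² = (9 + 233) / 2 = 121
R = √121 = 11  ⇒  r_B = 11 − 4 = 7

rB=7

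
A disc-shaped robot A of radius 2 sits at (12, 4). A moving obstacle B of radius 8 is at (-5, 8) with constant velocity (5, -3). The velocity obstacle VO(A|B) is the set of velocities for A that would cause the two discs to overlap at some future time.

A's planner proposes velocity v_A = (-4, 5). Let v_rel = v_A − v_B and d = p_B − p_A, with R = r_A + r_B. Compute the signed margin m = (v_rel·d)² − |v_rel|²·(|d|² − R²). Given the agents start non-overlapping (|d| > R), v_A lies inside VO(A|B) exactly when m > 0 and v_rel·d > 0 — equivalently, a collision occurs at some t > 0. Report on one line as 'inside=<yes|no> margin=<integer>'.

d = (-17, 4),  |d|² = 305;  R = 2+8 = 10,  c = 305−10² = 205
v_rel = (-9, 8),  |v_rel|² = 145;  v_rel·d = (-9)·(-17) + (8)·(4) = 185
145·t² − 370·t + 205 = 0  ⇒  m = 185² − 145·205 = 4500
m = 4500 > 0,  v_rel·d = 185 > 0  ⇒  inside

inside=yes margin=4500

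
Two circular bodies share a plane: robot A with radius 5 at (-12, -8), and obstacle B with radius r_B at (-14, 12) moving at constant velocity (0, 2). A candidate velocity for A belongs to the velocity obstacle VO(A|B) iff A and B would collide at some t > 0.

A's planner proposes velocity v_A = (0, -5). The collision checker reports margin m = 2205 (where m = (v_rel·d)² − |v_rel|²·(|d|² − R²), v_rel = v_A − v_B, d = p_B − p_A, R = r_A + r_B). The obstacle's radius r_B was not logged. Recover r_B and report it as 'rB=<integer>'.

m = 2205
d = (-2, 20);  v_rel = (0, -7),  |v_rel|² = 49
v_rel×d = (0)·(20) − (-7)·(-2) = -14
since m = R²·49 − (-14)²:  R² = (196 + 2205) / 49 = 49
R = √49 = 7  ⇒  r_B = 7 − 5 = 2

rB=2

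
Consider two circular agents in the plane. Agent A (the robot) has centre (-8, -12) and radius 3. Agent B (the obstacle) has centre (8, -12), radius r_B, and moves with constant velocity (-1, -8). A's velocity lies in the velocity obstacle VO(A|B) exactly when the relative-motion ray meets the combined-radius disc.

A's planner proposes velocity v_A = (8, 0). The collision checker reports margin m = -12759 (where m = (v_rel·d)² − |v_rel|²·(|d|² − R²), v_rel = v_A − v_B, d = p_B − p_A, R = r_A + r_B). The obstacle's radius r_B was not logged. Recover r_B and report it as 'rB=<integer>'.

m = -12759
d = (16, 0);  v_rel = (9, 8),  |v_rel|² = 145
v_rel×d = (9)·(0) − (8)·(16) = -128
since m = R²·145 − (-128)²:  R² = (16384 + -12759) / 145 = 25
R = √25 = 5  ⇒  r_B = 5 − 3 = 2

rB=2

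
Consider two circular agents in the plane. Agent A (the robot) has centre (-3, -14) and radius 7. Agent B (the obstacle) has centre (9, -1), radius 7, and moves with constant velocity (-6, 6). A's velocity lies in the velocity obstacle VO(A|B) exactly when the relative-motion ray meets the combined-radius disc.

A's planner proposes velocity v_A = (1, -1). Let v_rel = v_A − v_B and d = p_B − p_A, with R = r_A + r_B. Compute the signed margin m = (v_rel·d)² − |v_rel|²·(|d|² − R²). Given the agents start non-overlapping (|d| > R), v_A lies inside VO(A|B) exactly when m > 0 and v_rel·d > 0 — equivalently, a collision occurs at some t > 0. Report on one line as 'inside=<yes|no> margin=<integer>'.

d = (12, 13),  |d|² = 313;  R = 7+7 = 14,  c = 313−14² = 117
v_rel = (7, -7),  |v_rel|² = 98;  v_rel·d = (7)·(12) + (-7)·(13) = -7
98·t² + 14·t + 117 = 0  ⇒  m = (-7)² − 98·117 = -11417
m = -11417 < 0,  v_rel·d = -7 < 0  ⇒  outside

inside=no margin=-11417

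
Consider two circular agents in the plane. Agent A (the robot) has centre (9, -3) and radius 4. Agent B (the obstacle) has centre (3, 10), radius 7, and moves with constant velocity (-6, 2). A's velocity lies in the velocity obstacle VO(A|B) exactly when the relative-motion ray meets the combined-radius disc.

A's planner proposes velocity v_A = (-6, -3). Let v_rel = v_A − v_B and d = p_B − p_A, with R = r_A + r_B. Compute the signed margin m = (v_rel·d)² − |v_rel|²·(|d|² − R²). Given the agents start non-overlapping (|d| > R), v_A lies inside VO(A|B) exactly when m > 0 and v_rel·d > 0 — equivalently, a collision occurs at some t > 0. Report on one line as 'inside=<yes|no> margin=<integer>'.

d = (-6, 13),  |d|² = 205;  R = 4+7 = 11,  c = 205−11² = 84
v_rel = (0, -5),  |v_rel|² = 25;  v_rel·d = (0)·(-6) + (-5)·(13) = -65
25·t² + 130·t + 84 = 0  ⇒  m = (-65)² − 25·84 = 2125
m = 2125 > 0,  v_rel·d = -65 < 0  ⇒  outside

inside=no margin=2125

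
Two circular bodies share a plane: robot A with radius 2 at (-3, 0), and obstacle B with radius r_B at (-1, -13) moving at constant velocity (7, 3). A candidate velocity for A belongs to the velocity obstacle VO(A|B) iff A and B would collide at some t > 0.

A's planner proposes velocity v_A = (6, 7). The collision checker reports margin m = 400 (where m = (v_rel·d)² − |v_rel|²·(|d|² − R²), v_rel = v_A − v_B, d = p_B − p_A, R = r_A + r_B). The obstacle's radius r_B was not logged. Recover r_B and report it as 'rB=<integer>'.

m = 400
d = (2, -13);  v_rel = (-1, 4),  |v_rel|² = 17
v_rel×d = (-1)·(-13) − (4)·(2) = 5
since m = R²·17 − 5²:  R² = (25 + 400) / 17 = 25
R = √25 = 5  ⇒  r_B = 5 − 2 = 3

rB=3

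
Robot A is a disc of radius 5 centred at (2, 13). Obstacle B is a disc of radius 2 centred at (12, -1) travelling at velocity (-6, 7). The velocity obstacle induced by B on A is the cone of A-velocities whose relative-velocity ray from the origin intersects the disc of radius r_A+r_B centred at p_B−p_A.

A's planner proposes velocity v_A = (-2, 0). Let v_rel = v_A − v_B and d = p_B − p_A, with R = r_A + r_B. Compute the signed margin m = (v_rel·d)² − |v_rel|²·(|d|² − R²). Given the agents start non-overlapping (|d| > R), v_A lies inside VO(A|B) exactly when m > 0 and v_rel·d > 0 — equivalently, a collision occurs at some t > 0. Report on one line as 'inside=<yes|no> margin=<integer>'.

d = (10, -14),  |d|² = 296;  R = 5+2 = 7,  c = 296−7² = 247
v_rel = (4, -7),  |v_rel|² = 65;  v_rel·d = (4)·(10) + (-7)·(-14) = 138
65·t² − 276·t + 247 = 0  ⇒  m = 138² − 65·247 = 2989
m = 2989 > 0,  v_rel·d = 138 > 0  ⇒  inside

inside=yes margin=2989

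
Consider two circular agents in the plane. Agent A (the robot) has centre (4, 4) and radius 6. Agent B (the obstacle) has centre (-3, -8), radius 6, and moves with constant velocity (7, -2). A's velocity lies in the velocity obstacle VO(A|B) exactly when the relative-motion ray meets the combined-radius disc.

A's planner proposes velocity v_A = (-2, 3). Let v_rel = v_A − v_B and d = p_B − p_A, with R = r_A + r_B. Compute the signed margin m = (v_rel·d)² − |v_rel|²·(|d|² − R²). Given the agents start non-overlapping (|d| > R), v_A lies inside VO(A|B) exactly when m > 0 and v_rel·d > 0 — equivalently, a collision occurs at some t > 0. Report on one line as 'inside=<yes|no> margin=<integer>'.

d = (-7, -12),  |d|² = 193;  R = 6+6 = 12,  c = 193−12² = 49
v_rel = (-9, 5),  |v_rel|² = 106;  v_rel·d = (-9)·(-7) + (5)·(-12) = 3
106·t² − 6·t + 49 = 0  ⇒  m = 3² − 106·49 = -5185
m = -5185 < 0,  v_rel·d = 3 > 0  ⇒  outside

inside=no margin=-5185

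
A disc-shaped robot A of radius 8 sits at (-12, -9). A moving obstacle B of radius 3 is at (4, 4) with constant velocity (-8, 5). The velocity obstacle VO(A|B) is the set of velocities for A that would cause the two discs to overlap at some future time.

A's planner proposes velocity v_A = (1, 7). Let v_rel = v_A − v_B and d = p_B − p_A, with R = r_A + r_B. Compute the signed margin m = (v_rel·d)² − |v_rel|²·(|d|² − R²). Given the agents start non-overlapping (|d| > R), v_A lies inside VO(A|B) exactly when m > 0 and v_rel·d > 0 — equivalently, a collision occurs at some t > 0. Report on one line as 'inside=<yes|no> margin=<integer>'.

d = (16, 13),  |d|² = 425;  R = 8+3 = 11,  c = 425−11² = 304
v_rel = (9, 2),  |v_rel|² = 85;  v_rel·d = (9)·(16) + (2)·(13) = 170
85·t² − 340·t + 304 = 0  ⇒  m = 170² − 85·304 = 3060
m = 3060 > 0,  v_rel·d = 170 > 0  ⇒  inside

inside=yes margin=3060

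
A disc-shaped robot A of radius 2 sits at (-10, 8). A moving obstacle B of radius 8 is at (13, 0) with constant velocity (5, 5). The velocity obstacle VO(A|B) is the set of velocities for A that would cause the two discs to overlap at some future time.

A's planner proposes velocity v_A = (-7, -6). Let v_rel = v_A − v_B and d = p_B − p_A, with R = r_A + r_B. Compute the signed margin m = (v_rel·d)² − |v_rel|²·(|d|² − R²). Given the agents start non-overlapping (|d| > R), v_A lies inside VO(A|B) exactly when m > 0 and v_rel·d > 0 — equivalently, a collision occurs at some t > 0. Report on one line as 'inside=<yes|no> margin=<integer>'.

d = (23, -8),  |d|² = 593;  R = 2+8 = 10,  c = 593−10² = 493
v_rel = (-12, -11),  |v_rel|² = 265;  v_rel·d = (-12)·(23) + (-11)·(-8) = -188
265·t² + 376·t + 493 = 0  ⇒  m = (-188)² − 265·493 = -95301
m = -95301 < 0,  v_rel·d = -188 < 0  ⇒  outside

inside=no margin=-95301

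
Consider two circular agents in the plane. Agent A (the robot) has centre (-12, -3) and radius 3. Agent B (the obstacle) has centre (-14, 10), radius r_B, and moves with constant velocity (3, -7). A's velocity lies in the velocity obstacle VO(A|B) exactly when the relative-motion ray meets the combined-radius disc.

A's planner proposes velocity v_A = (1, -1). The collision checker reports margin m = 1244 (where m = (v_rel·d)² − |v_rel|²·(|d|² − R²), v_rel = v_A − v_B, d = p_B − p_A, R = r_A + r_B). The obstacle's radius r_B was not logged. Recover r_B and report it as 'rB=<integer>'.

m = 1244
d = (-2, 13);  v_rel = (-2, 6),  |v_rel|² = 40
v_rel×d = (-2)·(13) − (6)·(-2) = -14
since m = R²·40 − (-14)²:  R² = (196 + 1244) / 40 = 36
R = √36 = 6  ⇒  r_B = 6 − 3 = 3

rB=3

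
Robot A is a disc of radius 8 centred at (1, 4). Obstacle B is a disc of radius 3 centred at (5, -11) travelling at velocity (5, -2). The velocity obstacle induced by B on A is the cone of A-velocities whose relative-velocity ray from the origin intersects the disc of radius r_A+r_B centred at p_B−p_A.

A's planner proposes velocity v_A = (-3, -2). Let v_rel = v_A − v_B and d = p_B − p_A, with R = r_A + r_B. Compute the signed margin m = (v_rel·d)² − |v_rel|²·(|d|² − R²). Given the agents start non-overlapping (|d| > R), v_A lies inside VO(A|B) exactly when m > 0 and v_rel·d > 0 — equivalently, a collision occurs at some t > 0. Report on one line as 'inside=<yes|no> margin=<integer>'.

d = (4, -15),  |d|² = 241;  R = 8+3 = 11,  c = 241−11² = 120
v_rel = (-8, 0),  |v_rel|² = 64;  v_rel·d = (-8)·(4) + (0)·(-15) = -32
64·t² + 64·t + 120 = 0  ⇒  m = (-32)² − 64·120 = -6656
m = -6656 < 0,  v_rel·d = -32 < 0  ⇒  outside

inside=no margin=-6656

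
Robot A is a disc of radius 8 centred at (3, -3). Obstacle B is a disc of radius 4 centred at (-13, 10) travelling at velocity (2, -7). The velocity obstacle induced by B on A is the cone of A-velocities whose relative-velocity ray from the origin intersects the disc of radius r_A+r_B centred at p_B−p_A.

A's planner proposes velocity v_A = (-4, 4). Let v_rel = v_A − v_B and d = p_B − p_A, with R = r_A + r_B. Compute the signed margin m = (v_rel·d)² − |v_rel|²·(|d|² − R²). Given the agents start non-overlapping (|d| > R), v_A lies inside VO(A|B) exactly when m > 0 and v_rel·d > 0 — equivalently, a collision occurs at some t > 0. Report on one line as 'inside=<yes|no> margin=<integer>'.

d = (-16, 13),  |d|² = 425;  R = 8+4 = 12,  c = 425−12² = 281
v_rel = (-6, 11),  |v_rel|² = 157;  v_rel·d = (-6)·(-16) + (11)·(13) = 239
157·t² − 478·t + 281 = 0  ⇒  m = 239² − 157·281 = 13004
m = 13004 > 0,  v_rel·d = 239 > 0  ⇒  inside

inside=yes margin=13004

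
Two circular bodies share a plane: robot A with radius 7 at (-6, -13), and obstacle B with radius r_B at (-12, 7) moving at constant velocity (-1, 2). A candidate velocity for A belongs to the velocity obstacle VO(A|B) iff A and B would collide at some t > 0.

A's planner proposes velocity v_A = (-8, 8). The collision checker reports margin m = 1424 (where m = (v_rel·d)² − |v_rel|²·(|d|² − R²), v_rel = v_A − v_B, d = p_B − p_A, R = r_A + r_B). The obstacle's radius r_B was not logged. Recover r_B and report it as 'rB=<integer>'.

m = 1424
d = (-6, 20);  v_rel = (-7, 6),  |v_rel|² = 85
v_rel×d = (-7)·(20) − (6)·(-6) = -104
since m = R²·85 − (-104)²:  R² = (10816 + 1424) / 85 = 144
R = √144 = 12  ⇒  r_B = 12 − 7 = 5

rB=5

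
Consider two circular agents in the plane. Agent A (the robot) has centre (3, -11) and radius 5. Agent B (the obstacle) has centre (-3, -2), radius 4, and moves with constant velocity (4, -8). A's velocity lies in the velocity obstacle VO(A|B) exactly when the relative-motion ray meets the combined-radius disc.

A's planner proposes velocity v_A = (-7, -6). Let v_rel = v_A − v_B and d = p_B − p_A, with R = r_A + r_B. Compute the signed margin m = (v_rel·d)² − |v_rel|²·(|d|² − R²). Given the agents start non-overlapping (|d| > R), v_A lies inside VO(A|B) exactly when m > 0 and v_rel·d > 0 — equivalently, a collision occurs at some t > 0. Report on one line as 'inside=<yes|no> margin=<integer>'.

d = (-6, 9),  |d|² = 117;  R = 5+4 = 9,  c = 117−9² = 36
v_rel = (-11, 2),  |v_rel|² = 125;  v_rel·d = (-11)·(-6) + (2)·(9) = 84
125·t² − 168·t + 36 = 0  ⇒  m = 84² − 125·36 = 2556
m = 2556 > 0,  v_rel·d = 84 > 0  ⇒  inside

inside=yes margin=2556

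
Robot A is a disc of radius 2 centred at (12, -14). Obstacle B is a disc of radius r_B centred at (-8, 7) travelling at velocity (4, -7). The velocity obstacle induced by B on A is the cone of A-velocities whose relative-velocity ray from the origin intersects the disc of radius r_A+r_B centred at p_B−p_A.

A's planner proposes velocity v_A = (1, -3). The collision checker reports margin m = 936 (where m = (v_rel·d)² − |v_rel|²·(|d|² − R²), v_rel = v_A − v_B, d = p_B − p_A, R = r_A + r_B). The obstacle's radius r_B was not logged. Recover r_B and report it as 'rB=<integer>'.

m = 936
d = (-20, 21);  v_rel = (-3, 4),  |v_rel|² = 25
v_rel×d = (-3)·(21) − (4)·(-20) = 17
since m = R²·25 − 17²:  R² = (289 + 936) / 25 = 49
R = √49 = 7  ⇒  r_B = 7 − 2 = 5

rB=5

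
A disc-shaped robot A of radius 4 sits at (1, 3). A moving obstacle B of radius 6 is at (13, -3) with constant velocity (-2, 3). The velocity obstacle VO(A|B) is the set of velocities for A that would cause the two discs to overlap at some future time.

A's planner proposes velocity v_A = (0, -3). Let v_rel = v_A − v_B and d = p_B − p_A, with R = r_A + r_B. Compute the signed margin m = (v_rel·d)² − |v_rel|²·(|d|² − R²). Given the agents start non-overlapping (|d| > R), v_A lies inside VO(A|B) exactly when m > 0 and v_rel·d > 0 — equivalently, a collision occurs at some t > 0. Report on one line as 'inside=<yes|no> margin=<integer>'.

d = (12, -6),  |d|² = 180;  R = 4+6 = 10,  c = 180−10² = 80
v_rel = (2, -6),  |v_rel|² = 40;  v_rel·d = (2)·(12) + (-6)·(-6) = 60
40·t² − 120·t + 80 = 0  ⇒  m = 60² − 40·80 = 400
m = 400 > 0,  v_rel·d = 60 > 0  ⇒  inside

inside=yes margin=400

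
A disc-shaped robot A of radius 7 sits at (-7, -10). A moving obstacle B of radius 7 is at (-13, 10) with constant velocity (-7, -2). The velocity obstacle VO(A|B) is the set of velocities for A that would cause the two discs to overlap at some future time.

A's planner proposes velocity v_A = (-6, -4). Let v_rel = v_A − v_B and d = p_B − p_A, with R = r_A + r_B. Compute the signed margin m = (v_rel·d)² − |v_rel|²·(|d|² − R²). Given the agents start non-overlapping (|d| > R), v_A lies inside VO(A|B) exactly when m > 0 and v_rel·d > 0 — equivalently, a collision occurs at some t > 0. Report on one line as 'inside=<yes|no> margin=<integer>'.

d = (-6, 20),  |d|² = 436;  R = 7+7 = 14,  c = 436−14² = 240
v_rel = (1, -2),  |v_rel|² = 5;  v_rel·d = (1)·(-6) + (-2)·(20) = -46
5·t² + 92·t + 240 = 0  ⇒  m = (-46)² − 5·240 = 916
m = 916 > 0,  v_rel·d = -46 < 0  ⇒  outside

inside=no margin=916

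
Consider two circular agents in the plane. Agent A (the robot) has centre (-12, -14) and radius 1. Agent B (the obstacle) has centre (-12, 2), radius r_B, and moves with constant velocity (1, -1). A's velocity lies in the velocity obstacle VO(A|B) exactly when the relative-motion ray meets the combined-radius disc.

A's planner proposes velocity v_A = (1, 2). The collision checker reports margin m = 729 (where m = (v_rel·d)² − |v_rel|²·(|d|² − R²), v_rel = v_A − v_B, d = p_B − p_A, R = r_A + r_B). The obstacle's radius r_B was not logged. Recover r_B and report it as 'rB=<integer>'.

m = 729
d = (0, 16);  v_rel = (0, 3),  |v_rel|² = 9
v_rel×d = (0)·(16) − (3)·(0) = 0
since m = R²·9 − 0²:  R² = (0 + 729) / 9 = 81
R = √81 = 9  ⇒  r_B = 9 − 1 = 8

rB=8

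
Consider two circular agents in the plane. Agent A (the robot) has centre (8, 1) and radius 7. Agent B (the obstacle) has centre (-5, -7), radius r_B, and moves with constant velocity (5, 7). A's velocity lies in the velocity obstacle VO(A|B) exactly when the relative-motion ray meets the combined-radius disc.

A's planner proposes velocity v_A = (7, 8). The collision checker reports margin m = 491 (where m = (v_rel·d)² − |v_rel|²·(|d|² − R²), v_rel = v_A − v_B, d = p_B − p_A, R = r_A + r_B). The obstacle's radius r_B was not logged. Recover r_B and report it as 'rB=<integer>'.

m = 491
d = (-13, -8);  v_rel = (2, 1),  |v_rel|² = 5
v_rel×d = (2)·(-8) − (1)·(-13) = -3
since m = R²·5 − (-3)²:  R² = (9 + 491) / 5 = 100
R = √100 = 10  ⇒  r_B = 10 − 7 = 3

rB=3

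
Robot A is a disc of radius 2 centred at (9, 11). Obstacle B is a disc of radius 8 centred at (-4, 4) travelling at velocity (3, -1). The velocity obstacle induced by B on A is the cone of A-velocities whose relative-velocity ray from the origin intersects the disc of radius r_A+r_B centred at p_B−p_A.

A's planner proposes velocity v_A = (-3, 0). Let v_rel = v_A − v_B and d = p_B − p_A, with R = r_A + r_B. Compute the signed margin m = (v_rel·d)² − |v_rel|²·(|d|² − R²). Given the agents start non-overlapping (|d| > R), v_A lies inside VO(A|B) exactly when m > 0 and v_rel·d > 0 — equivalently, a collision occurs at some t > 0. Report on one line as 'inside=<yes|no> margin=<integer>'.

d = (-13, -7),  |d|² = 218;  R = 2+8 = 10,  c = 218−10² = 118
v_rel = (-6, 1),  |v_rel|² = 37;  v_rel·d = (-6)·(-13) + (1)·(-7) = 71
37·t² − 142·t + 118 = 0  ⇒  m = 71² − 37·118 = 675
m = 675 > 0,  v_rel·d = 71 > 0  ⇒  inside

inside=yes margin=675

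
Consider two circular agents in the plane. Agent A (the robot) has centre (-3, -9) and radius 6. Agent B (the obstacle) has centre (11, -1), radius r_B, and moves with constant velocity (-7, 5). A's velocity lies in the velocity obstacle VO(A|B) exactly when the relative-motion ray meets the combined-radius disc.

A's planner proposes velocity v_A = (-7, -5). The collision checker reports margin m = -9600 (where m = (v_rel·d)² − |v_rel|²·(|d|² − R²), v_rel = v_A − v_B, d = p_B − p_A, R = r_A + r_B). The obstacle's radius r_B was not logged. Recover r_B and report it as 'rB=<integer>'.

m = -9600
d = (14, 8);  v_rel = (0, -10),  |v_rel|² = 100
v_rel×d = (0)·(8) − (-10)·(14) = 140
since m = R²·100 − 140²:  R² = (19600 + -9600) / 100 = 100
R = √100 = 10  ⇒  r_B = 10 − 6 = 4

rB=4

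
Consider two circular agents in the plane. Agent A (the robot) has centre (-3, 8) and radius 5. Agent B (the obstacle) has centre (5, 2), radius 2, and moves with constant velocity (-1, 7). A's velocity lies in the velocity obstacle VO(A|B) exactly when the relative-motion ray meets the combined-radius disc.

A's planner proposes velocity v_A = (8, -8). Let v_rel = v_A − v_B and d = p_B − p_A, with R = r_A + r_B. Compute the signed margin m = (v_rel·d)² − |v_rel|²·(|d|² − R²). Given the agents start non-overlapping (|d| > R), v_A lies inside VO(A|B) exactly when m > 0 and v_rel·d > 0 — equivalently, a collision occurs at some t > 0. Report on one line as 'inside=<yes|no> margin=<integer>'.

d = (8, -6),  |d|² = 100;  R = 5+2 = 7,  c = 100−7² = 51
v_rel = (9, -15),  |v_rel|² = 306;  v_rel·d = (9)·(8) + (-15)·(-6) = 162
306·t² − 324·t + 51 = 0  ⇒  m = 162² − 306·51 = 10638
m = 10638 > 0,  v_rel·d = 162 > 0  ⇒  inside

inside=yes margin=10638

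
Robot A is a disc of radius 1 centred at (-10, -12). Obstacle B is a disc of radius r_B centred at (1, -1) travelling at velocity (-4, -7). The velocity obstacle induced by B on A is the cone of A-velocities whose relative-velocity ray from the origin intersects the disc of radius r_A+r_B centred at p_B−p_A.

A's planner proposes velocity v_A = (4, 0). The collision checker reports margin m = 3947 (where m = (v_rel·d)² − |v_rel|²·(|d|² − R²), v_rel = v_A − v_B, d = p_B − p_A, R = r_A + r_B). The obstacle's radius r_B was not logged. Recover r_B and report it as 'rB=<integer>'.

m = 3947
d = (11, 11);  v_rel = (8, 7),  |v_rel|² = 113
v_rel×d = (8)·(11) − (7)·(11) = 11
since m = R²·113 − 11²:  R² = (121 + 3947) / 113 = 36
R = √36 = 6  ⇒  r_B = 6 − 1 = 5

rB=5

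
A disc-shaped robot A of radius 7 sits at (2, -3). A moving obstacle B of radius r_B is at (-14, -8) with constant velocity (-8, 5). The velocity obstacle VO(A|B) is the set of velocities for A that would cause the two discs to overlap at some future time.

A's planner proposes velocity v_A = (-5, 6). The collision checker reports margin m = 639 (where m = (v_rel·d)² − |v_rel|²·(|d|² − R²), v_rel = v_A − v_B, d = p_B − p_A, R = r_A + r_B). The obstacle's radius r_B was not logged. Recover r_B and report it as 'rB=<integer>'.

m = 639
d = (-16, -5);  v_rel = (3, 1),  |v_rel|² = 10
v_rel×d = (3)·(-5) − (1)·(-16) = 1
since m = R²·10 − 1²:  R² = (1 + 639) / 10 = 64
R = √64 = 8  ⇒  r_B = 8 − 7 = 1

rB=1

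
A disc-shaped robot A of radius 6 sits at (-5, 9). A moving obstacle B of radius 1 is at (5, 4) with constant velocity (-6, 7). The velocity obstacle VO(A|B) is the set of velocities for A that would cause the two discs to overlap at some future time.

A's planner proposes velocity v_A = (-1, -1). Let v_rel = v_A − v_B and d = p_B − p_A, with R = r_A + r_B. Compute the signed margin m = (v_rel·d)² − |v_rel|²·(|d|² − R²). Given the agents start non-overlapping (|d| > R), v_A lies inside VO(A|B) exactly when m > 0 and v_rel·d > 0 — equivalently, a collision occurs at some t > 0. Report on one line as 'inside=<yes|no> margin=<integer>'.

d = (10, -5),  |d|² = 125;  R = 6+1 = 7,  c = 125−7² = 76
v_rel = (5, -8),  |v_rel|² = 89;  v_rel·d = (5)·(10) + (-8)·(-5) = 90
89·t² − 180·t + 76 = 0  ⇒  m = 90² − 89·76 = 1336
m = 1336 > 0,  v_rel·d = 90 > 0  ⇒  inside

inside=yes margin=1336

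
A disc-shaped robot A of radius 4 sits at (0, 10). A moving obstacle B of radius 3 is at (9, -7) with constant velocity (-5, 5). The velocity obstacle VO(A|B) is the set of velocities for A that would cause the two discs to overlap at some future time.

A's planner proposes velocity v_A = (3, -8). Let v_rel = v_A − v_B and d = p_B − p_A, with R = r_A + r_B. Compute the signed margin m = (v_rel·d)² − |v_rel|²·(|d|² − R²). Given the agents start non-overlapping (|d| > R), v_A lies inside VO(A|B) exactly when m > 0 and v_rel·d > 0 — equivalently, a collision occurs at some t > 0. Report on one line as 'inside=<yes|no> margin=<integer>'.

d = (9, -17),  |d|² = 370;  R = 4+3 = 7,  c = 370−7² = 321
v_rel = (8, -13),  |v_rel|² = 233;  v_rel·d = (8)·(9) + (-13)·(-17) = 293
233·t² − 586·t + 321 = 0  ⇒  m = 293² − 233·321 = 11056
m = 11056 > 0,  v_rel·d = 293 > 0  ⇒  inside

inside=yes margin=11056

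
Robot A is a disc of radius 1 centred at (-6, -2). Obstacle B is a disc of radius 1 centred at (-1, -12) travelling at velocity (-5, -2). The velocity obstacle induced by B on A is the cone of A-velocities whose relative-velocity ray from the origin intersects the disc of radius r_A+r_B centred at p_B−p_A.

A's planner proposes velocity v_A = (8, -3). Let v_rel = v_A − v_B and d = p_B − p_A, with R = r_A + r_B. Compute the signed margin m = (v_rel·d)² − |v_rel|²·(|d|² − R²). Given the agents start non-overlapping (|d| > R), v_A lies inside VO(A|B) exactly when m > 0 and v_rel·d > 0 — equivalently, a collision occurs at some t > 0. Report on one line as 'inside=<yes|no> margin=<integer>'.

d = (5, -10),  |d|² = 125;  R = 1+1 = 2,  c = 125−2² = 121
v_rel = (13, -1),  |v_rel|² = 170;  v_rel·d = (13)·(5) + (-1)·(-10) = 75
170·t² − 150·t + 121 = 0  ⇒  m = 75² − 170·121 = -14945
m = -14945 < 0,  v_rel·d = 75 > 0  ⇒  outside

inside=no margin=-14945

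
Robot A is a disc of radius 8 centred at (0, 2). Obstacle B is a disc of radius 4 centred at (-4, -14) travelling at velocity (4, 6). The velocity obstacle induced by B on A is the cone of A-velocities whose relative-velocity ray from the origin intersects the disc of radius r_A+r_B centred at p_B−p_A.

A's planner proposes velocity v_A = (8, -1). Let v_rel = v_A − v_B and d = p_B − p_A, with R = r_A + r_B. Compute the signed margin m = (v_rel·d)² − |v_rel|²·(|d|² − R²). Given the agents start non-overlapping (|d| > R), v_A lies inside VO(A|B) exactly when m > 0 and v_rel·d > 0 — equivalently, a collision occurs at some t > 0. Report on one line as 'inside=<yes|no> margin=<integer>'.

d = (-4, -16),  |d|² = 272;  R = 8+4 = 12,  c = 272−12² = 128
v_rel = (4, -7),  |v_rel|² = 65;  v_rel·d = (4)·(-4) + (-7)·(-16) = 96
65·t² − 192·t + 128 = 0  ⇒  m = 96² − 65·128 = 896
m = 896 > 0,  v_rel·d = 96 > 0  ⇒  inside

inside=yes margin=896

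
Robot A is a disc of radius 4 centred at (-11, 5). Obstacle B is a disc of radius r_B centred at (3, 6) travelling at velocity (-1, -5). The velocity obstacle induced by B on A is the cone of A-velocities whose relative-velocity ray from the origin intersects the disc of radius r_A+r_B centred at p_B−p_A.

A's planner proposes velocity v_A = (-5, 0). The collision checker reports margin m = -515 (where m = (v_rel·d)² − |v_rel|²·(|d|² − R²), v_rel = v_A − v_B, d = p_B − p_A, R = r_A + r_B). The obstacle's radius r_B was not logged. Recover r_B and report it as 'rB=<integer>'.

m = -515
d = (14, 1);  v_rel = (-4, 5),  |v_rel|² = 41
v_rel×d = (-4)·(1) − (5)·(14) = -74
since m = R²·41 − (-74)²:  R² = (5476 + -515) / 41 = 121
R = √121 = 11  ⇒  r_B = 11 − 4 = 7

rB=7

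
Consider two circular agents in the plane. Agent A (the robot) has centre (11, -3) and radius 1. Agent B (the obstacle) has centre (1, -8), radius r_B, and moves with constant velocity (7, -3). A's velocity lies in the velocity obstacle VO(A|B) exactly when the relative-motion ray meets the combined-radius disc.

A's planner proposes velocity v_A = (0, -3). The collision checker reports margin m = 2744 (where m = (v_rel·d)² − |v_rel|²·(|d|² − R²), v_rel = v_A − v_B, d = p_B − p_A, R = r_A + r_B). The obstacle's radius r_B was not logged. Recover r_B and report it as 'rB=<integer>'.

m = 2744
d = (-10, -5);  v_rel = (-7, 0),  |v_rel|² = 49
v_rel×d = (-7)·(-5) − (0)·(-10) = 35
since m = R²·49 − 35²:  R² = (1225 + 2744) / 49 = 81
R = √81 = 9  ⇒  r_B = 9 − 1 = 8

rB=8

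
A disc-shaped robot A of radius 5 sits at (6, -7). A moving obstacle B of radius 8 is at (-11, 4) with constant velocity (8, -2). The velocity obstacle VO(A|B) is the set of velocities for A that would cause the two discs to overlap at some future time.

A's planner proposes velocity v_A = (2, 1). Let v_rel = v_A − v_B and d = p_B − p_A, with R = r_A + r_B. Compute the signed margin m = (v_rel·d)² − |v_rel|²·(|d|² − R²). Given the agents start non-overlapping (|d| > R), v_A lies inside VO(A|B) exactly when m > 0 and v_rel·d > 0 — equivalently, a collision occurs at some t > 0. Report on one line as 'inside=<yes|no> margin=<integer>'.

d = (-17, 11),  |d|² = 410;  R = 5+8 = 13,  c = 410−13² = 241
v_rel = (-6, 3),  |v_rel|² = 45;  v_rel·d = (-6)·(-17) + (3)·(11) = 135
45·t² − 270·t + 241 = 0  ⇒  m = 135² − 45·241 = 7380
m = 7380 > 0,  v_rel·d = 135 > 0  ⇒  inside

inside=yes margin=7380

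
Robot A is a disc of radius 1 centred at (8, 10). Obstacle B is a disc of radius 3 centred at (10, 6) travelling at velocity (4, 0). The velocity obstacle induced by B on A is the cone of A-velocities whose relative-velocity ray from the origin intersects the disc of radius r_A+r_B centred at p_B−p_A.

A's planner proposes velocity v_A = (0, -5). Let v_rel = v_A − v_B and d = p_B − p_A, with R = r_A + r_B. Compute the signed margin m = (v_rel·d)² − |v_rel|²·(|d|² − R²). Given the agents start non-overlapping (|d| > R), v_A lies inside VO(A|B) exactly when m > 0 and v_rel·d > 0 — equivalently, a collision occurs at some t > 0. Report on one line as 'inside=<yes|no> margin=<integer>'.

d = (2, -4),  |d|² = 20;  R = 1+3 = 4,  c = 20−4² = 4
v_rel = (-4, -5),  |v_rel|² = 41;  v_rel·d = (-4)·(2) + (-5)·(-4) = 12
41·t² − 24·t + 4 = 0  ⇒  m = 12² − 41·4 = -20
m = -20 < 0,  v_rel·d = 12 > 0  ⇒  outside

inside=no margin=-20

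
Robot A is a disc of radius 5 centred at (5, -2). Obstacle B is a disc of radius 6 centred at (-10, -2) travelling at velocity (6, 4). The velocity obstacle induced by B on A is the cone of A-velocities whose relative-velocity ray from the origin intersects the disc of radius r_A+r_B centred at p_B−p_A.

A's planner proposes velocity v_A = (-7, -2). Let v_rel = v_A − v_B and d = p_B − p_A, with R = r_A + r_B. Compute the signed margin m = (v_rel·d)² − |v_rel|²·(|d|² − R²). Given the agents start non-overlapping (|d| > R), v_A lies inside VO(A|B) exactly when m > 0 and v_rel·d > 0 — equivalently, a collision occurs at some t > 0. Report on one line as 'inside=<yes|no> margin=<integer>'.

d = (-15, 0),  |d|² = 225;  R = 5+6 = 11,  c = 225−11² = 104
v_rel = (-13, -6),  |v_rel|² = 205;  v_rel·d = (-13)·(-15) + (-6)·(0) = 195
205·t² − 390·t + 104 = 0  ⇒  m = 195² − 205·104 = 16705
m = 16705 > 0,  v_rel·d = 195 > 0  ⇒  inside

inside=yes margin=16705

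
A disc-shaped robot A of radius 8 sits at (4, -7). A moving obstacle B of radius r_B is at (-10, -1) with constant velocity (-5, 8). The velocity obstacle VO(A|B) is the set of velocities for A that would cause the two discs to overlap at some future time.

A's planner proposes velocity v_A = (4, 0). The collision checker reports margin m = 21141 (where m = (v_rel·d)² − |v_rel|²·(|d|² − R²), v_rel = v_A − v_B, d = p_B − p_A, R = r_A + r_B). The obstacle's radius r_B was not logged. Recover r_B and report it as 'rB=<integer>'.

m = 21141
d = (-14, 6);  v_rel = (9, -8),  |v_rel|² = 145
v_rel×d = (9)·(6) − (-8)·(-14) = -58
since m = R²·145 − (-58)²:  R² = (3364 + 21141) / 145 = 169
R = √169 = 13  ⇒  r_B = 13 − 8 = 5

rB=5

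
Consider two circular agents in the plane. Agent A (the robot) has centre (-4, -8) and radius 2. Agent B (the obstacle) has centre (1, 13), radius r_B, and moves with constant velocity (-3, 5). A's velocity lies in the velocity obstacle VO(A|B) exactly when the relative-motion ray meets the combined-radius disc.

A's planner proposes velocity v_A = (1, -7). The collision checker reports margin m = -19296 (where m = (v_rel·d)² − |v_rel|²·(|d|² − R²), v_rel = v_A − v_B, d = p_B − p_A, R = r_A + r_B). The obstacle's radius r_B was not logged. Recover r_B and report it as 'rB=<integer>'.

m = -19296
d = (5, 21);  v_rel = (4, -12),  |v_rel|² = 160
v_rel×d = (4)·(21) − (-12)·(5) = 144
since m = R²·160 − 144²:  R² = (20736 + -19296) / 160 = 9
R = √9 = 3  ⇒  r_B = 3 − 2 = 1

rB=1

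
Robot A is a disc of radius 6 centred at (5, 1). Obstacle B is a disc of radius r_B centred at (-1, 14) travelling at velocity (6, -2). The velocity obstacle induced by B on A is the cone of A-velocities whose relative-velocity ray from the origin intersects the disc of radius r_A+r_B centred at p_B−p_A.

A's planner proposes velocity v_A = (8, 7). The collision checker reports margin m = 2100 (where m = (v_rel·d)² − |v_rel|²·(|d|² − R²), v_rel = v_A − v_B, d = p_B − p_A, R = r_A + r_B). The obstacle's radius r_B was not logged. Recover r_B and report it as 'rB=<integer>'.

m = 2100
d = (-6, 13);  v_rel = (2, 9),  |v_rel|² = 85
v_rel×d = (2)·(13) − (9)·(-6) = 80
since m = R²·85 − 80²:  R² = (6400 + 2100) / 85 = 100
R = √100 = 10  ⇒  r_B = 10 − 6 = 4

rB=4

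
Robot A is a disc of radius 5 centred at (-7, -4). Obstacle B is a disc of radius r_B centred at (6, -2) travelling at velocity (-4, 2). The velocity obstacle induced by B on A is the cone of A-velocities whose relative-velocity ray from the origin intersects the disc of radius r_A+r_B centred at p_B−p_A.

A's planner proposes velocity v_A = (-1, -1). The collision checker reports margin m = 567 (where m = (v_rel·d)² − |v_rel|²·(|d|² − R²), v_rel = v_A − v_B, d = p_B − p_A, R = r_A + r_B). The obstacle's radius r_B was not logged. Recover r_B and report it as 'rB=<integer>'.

m = 567
d = (13, 2);  v_rel = (3, -3),  |v_rel|² = 18
v_rel×d = (3)·(2) − (-3)·(13) = 45
since m = R²·18 − 45²:  R² = (2025 + 567) / 18 = 144
R = √144 = 12  ⇒  r_B = 12 − 5 = 7

rB=7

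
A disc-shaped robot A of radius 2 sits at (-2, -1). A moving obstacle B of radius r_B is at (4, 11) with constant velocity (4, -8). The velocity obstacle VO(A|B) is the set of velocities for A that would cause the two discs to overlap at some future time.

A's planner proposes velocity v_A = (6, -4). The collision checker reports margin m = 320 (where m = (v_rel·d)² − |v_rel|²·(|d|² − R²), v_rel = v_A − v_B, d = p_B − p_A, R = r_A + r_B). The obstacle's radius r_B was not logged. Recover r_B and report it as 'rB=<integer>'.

m = 320
d = (6, 12);  v_rel = (2, 4),  |v_rel|² = 20
v_rel×d = (2)·(12) − (4)·(6) = 0
since m = R²·20 − 0²:  R² = (0 + 320) / 20 = 16
R = √16 = 4  ⇒  r_B = 4 − 2 = 2

rB=2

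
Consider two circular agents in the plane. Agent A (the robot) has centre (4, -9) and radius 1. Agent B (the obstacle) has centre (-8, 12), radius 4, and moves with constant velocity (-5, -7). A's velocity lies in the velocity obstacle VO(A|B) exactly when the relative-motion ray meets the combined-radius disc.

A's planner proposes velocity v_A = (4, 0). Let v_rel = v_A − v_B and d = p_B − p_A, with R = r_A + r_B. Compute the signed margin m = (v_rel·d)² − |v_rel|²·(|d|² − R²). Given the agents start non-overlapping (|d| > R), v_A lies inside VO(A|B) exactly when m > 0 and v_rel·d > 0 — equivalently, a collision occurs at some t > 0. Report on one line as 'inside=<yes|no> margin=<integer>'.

d = (-12, 21),  |d|² = 585;  R = 1+4 = 5,  c = 585−5² = 560
v_rel = (9, 7),  |v_rel|² = 130;  v_rel·d = (9)·(-12) + (7)·(21) = 39
130·t² − 78·t + 560 = 0  ⇒  m = 39² − 130·560 = -71279
m = -71279 < 0,  v_rel·d = 39 > 0  ⇒  outside

inside=no margin=-71279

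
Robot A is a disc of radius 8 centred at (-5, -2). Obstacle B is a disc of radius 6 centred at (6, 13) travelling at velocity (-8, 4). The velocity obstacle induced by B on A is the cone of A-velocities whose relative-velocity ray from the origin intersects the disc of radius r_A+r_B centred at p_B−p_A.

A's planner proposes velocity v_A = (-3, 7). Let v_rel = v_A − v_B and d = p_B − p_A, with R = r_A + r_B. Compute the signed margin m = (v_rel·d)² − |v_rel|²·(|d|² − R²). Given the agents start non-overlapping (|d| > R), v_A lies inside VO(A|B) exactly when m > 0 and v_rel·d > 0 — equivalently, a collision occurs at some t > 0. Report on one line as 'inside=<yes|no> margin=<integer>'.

d = (11, 15),  |d|² = 346;  R = 8+6 = 14,  c = 346−14² = 150
v_rel = (5, 3),  |v_rel|² = 34;  v_rel·d = (5)·(11) + (3)·(15) = 100
34·t² − 200·t + 150 = 0  ⇒  m = 100² − 34·150 = 4900
m = 4900 > 0,  v_rel·d = 100 > 0  ⇒  inside

inside=yes margin=4900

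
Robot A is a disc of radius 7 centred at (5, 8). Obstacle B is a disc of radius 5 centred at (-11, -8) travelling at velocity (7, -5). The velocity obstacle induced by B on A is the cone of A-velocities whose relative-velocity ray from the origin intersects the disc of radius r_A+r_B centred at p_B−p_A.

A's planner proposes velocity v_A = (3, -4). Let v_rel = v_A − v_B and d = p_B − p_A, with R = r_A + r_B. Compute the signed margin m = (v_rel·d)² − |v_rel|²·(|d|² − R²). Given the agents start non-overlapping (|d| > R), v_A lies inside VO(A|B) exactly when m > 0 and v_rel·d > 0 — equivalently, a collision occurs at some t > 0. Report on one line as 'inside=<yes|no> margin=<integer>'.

d = (-16, -16),  |d|² = 512;  R = 7+5 = 12,  c = 512−12² = 368
v_rel = (-4, 1),  |v_rel|² = 17;  v_rel·d = (-4)·(-16) + (1)·(-16) = 48
17·t² − 96·t + 368 = 0  ⇒  m = 48² − 17·368 = -3952
m = -3952 < 0,  v_rel·d = 48 > 0  ⇒  outside

inside=no margin=-3952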